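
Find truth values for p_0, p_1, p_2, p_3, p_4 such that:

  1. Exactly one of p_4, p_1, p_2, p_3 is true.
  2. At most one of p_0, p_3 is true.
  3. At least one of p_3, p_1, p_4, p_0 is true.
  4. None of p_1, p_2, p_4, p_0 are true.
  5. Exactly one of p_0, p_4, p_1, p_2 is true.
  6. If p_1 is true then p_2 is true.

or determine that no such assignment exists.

Unsatisfiable

Case p_0 = True:
  Constraint (4) is violated (p_0=T) — contradiction.
Case p_0 = False:
  (4) forces p_1 = False.
  (4) forces p_2 = False.
  (4) forces p_4 = False.
  Constraint (5) is violated (p_0=F, p_4=F, p_1=F, p_2=F) — contradiction.
Both cases fail — unsatisfiable.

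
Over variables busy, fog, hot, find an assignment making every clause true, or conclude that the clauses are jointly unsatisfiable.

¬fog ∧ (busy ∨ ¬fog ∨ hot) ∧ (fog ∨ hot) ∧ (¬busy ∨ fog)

Unit clause (¬fog) forces fog = False.
In (fog ∨ hot) only hot is left, so hot = True.
In (¬busy ∨ fog) only ¬busy is left, so busy = False.
Check each clause:
  (¬fog): ¬fog holds.
  (busy ∨ ¬fog ∨ hot): ¬fog holds.
  (fog ∨ hot): hot holds.
  (¬busy ∨ fog): ¬busy holds.
All clauses satisfied.

busy = False, fog = False, hot = True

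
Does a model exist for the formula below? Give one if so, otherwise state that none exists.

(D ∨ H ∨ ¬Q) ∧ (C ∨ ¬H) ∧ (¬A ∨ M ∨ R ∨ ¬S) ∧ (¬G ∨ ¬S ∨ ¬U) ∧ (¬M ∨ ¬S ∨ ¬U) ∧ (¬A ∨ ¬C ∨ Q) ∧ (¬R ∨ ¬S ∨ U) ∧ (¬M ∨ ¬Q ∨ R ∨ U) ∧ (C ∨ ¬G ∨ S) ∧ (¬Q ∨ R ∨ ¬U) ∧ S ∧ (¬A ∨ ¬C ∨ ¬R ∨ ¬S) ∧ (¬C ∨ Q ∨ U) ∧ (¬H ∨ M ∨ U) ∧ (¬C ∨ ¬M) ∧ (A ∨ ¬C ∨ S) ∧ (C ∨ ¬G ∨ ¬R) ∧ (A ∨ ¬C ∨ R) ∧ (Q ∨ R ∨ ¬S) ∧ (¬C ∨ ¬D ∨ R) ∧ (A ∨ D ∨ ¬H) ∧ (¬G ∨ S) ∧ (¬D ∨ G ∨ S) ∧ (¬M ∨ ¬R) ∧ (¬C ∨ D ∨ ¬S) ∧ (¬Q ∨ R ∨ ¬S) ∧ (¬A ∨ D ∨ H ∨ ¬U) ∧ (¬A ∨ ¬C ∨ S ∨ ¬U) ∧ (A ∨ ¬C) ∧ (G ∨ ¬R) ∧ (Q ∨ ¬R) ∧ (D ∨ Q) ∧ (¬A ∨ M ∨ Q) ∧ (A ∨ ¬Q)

Unsatisfiable — no assignment works.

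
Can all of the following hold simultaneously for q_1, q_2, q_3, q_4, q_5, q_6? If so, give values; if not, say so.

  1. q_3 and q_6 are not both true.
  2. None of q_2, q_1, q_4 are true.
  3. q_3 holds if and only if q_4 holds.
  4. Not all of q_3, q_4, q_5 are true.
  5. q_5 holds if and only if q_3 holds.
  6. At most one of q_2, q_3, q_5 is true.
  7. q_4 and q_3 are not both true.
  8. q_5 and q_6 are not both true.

q_1: False; q_2: False; q_3: False; q_4: False; q_5: False; q_6: False

  (1) q_3=F, q_6=F — not both ✓
  (2) {q_2, q_1, q_4}: 0 true — none ✓
  (3) q_3=F, q_4=F — same ✓
  (4) {q_3, q_4, q_5}: 0/3 true — not all ✓
  (5) q_5=F, q_3=F — same ✓
  (6) {q_2, q_3, q_5}: 0 true — at most one ✓
  (7) q_4=F, q_3=F — not both ✓
  (8) q_5=F, q_6=F — not both ✓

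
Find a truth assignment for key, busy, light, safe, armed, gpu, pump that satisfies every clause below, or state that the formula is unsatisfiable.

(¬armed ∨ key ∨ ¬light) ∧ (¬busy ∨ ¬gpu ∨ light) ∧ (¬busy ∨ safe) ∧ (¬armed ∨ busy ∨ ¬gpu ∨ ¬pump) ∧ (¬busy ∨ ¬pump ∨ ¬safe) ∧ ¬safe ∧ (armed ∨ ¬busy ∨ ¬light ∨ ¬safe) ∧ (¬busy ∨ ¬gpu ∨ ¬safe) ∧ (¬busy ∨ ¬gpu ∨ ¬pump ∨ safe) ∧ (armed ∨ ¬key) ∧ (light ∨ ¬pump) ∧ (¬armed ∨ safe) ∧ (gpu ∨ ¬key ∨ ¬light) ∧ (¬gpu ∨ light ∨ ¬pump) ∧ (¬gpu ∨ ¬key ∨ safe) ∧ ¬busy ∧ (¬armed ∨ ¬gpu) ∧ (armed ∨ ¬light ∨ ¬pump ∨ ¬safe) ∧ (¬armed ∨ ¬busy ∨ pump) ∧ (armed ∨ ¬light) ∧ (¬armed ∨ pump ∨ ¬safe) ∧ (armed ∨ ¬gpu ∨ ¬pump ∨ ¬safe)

Unit clause (¬safe) forces safe = False.
In (¬armed ∨ safe) only ¬armed is left, so armed = False.
Unit clause (¬busy) forces busy = False.
In (armed ∨ ¬light) only ¬light is left, so light = False.
In (armed ∨ ¬key) only ¬key is left, so key = False.
In (light ∨ ¬pump) only ¬pump is left, so pump = False.
Set gpu = False.
All clauses satisfied.

key = False, busy = False, light = False, safe = False, armed = False, gpu = False, pump = False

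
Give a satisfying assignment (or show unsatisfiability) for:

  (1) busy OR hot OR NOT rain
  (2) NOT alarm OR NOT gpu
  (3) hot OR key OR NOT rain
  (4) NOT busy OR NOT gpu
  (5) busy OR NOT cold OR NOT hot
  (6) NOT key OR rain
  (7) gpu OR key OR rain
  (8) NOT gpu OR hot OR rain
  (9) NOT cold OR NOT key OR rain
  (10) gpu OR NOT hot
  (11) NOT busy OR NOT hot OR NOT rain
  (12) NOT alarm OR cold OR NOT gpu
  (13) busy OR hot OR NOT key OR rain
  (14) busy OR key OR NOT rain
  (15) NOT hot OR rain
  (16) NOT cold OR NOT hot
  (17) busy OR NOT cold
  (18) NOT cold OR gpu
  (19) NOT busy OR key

busy = True; rain = True; alarm = True; hot = False; cold = False; key = True; gpu = False

Set busy = True.
  then (NOT busy OR NOT gpu) forces gpu = False.
  then (gpu OR NOT hot) forces hot = False.
  then (NOT cold OR gpu) forces cold = False.
  then (NOT busy OR key) forces key = True.
  then (NOT key OR rain) forces rain = True.
Set alarm = True.
All clauses satisfied.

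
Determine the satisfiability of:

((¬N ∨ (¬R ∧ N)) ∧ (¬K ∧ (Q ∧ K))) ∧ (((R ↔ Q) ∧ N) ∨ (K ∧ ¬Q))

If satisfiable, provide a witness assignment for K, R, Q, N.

The formula is unsatisfiable.

Case K = True: the conjunct ¬K is False.
Case K = False: the conjunct K is False.
Both cases fail — unsatisfiable.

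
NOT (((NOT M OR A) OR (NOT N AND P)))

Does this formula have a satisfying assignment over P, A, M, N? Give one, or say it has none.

P: True, A: False, M: True, N: True

  NOT (((NOT M OR A) OR (NOT N AND P))) = True
    (NOT M OR A) OR (NOT N AND P) = False
      NOT M OR A = False
        NOT M = False
      NOT N AND P = False
        NOT N = False
The formula evaluates to True.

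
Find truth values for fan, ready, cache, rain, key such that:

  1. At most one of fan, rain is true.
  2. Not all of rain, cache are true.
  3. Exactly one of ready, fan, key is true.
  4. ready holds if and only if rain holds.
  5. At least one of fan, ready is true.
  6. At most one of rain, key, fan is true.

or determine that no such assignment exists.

fan = True, ready = False, cache = False, rain = False, key = False

  (1) {fan, rain}: 1 true — at most one ✓
  (2) {rain, cache}: 0/2 true — not all ✓
  (3) {ready, fan, key}: 1 true — exactly one ✓
  (4) ready=F, rain=F — same ✓
  (5) {fan, ready}: 1 true — at least one ✓
  (6) {rain, key, fan}: 1 true — at most one ✓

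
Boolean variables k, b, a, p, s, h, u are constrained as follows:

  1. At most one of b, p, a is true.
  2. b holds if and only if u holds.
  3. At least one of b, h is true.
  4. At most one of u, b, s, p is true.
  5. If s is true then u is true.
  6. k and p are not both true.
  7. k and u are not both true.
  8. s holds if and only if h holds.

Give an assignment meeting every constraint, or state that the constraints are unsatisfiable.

Case u = True:
  (2) with u=T forces b = True.
  Constraint (4) is violated (u=T, b=T) — contradiction.
Case u = False:
  (2) with u=F forces b = False.
  (3) with b=F forces h = True.
  (5) with u=F forces s = False.
  Constraint (8) is violated (s=F, h=T) — contradiction.
Both cases fail — unsatisfiable.

Unsatisfiable — no assignment works.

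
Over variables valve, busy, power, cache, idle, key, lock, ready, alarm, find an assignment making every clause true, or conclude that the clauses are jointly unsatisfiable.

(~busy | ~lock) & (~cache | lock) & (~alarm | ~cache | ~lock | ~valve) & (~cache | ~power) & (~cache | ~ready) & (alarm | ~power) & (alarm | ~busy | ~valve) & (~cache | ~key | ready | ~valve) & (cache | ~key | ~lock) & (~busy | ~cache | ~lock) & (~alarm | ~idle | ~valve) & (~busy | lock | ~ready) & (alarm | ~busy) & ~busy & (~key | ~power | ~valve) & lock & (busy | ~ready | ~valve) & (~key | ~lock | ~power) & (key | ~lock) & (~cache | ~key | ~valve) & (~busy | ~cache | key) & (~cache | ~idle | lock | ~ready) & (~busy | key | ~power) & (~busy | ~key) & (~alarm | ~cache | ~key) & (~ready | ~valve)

valve=F, busy=F, power=F, cache=T, idle=F, key=T, lock=T, ready=F, alarm=F

Unit clause (~busy) forces busy = False.
Unit clause (lock) forces lock = True.
In (key | ~lock) only key is left, so key = True.
In (cache | ~key | ~lock) only cache is left, so cache = True.
In (~key | ~lock | ~power) only ~power is left, so power = False.
In (~cache | ~key | ~valve) only ~valve is left, so valve = False.
In (~alarm | ~cache | ~key) only ~alarm is left, so alarm = False.
In (~cache | ~ready) only ~ready is left, so ready = False.
Set idle = False.
All clauses satisfied.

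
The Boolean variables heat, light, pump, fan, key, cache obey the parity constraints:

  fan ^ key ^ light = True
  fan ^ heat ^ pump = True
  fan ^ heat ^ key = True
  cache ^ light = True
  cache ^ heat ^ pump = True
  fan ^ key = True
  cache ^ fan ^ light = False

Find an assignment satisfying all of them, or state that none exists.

heat = False; light = False; pump = False; fan = True; key = False; cache = True

fan ^ key ^ light = T ^ F ^ F = True ✓
fan ^ heat ^ pump = T ^ F ^ F = True ✓
fan ^ heat ^ key = T ^ F ^ F = True ✓
cache ^ light = T ^ F = True ✓
cache ^ heat ^ pump = T ^ F ^ F = True ✓
fan ^ key = T ^ F = True ✓
cache ^ fan ^ light = T ^ T ^ F = False ✓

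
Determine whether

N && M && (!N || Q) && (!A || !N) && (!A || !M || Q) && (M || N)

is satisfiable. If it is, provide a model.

Unit clause (N) forces N = True.
Unit clause (M) forces M = True.
In (!N || Q) only Q is left, so Q = True.
In (!A || !N) only !A is left, so A = False.
All clauses satisfied.

M = True, N = True, A = False, Q = True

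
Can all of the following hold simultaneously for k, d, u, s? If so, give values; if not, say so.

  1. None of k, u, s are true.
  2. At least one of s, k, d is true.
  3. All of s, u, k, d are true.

No satisfying assignment exists.

Case k = True:
  Constraint (1) is violated (k=T) — contradiction.
Case k = False:
  Constraint (3) is violated (k=F) — contradiction.
Both cases fail — unsatisfiable.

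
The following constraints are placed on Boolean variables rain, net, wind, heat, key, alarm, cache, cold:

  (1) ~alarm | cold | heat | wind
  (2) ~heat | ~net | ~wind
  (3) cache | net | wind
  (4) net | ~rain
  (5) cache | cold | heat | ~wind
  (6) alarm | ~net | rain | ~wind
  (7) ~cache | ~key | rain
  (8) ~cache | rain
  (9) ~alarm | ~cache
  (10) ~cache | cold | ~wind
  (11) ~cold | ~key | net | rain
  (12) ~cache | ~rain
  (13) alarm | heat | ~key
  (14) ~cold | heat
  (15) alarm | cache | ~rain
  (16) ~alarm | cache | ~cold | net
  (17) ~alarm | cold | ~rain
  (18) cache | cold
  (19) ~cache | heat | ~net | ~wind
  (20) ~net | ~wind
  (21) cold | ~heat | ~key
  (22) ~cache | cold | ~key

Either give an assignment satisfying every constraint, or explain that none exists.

rain=T; net=T; wind=F; heat=T; key=T; alarm=T; cache=F; cold=T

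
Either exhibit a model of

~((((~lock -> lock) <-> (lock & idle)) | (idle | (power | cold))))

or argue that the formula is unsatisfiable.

idle = False; lock = True; cold = False; power = False

  ~((((~lock -> lock) <-> (lock & idle)) | (idle | (power | cold)))) = True
    ((~lock -> lock) <-> (lock & idle)) | (idle | (power | cold)) = False
      (~lock -> lock) <-> (lock & idle) = False
        ~lock -> lock = True
          ~lock = False
        lock & idle = False
      idle | (power | cold) = False
        power | cold = False
The formula evaluates to True.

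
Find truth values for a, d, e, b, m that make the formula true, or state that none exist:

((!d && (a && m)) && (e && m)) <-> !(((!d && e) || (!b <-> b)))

a=F; d=F; e=T; b=T; m=F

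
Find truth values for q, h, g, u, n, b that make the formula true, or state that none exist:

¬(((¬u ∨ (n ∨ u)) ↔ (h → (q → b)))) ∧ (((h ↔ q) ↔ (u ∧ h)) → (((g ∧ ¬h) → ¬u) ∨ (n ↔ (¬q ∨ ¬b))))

q: True, h: True, g: False, u: True, n: False, b: False

  ¬(((¬u ∨ (n ∨ u)) ↔ (h → (q → b)))) = True
    (¬u ∨ (n ∨ u)) ↔ (h → (q → b)) = False
      ¬u ∨ (n ∨ u) = True
        ¬u = False
        n ∨ u = True
      h → (q → b) = False
        q → b = False
  ((h ↔ q) ↔ (u ∧ h)) → (((g ∧ ¬h) → ¬u) ∨ (n ↔ (¬q ∨ ¬b))) = True
    (h ↔ q) ↔ (u ∧ h) = True
      h ↔ q = True
      u ∧ h = True
    ((g ∧ ¬h) → ¬u) ∨ (n ↔ (¬q ∨ ¬b)) = True
      (g ∧ ¬h) → ¬u = True
        g ∧ ¬h = False
          ¬h = False
        ¬u = False
      n ↔ (¬q ∨ ¬b) = False
        ¬q ∨ ¬b = True
          ¬q = False
          ¬b = True
Both conjuncts True, so the formula holds.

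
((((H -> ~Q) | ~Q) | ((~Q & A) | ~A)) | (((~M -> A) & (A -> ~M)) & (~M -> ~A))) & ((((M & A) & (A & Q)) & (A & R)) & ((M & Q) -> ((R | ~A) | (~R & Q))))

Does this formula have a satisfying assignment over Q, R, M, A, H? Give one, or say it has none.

Q = True; R = True; M = True; A = True; H = False

  (((H -> ~Q) | ~Q) | ((~Q & A) | ~A)) | (((~M -> A) & (A -> ~M)) & (~M -> ~A)) = True
    ((H -> ~Q) | ~Q) | ((~Q & A) | ~A) = True
      (H -> ~Q) | ~Q = True
        H -> ~Q = True
          ~Q = False
        ~Q = False
      (~Q & A) | ~A = False
        ~Q & A = False
          ~Q = False
        ~A = False
    ((~M -> A) & (A -> ~M)) & (~M -> ~A) = False
      (~M -> A) & (A -> ~M) = False
        ~M -> A = True
          ~M = False
        A -> ~M = False
          ~M = False
      ~M -> ~A = True
        ~M = False
        ~A = False
  (((M & A) & (A & Q)) & (A & R)) & ((M & Q) -> ((R | ~A) | (~R & Q))) = True
    ((M & A) & (A & Q)) & (A & R) = True
      (M & A) & (A & Q) = True
        M & A = True
        A & Q = True
      A & R = True
    (M & Q) -> ((R | ~A) | (~R & Q)) = True
      M & Q = True
      (R | ~A) | (~R & Q) = True
        R | ~A = True
          ~A = False
        ~R & Q = False
          ~R = False
Both conjuncts True, so the formula holds.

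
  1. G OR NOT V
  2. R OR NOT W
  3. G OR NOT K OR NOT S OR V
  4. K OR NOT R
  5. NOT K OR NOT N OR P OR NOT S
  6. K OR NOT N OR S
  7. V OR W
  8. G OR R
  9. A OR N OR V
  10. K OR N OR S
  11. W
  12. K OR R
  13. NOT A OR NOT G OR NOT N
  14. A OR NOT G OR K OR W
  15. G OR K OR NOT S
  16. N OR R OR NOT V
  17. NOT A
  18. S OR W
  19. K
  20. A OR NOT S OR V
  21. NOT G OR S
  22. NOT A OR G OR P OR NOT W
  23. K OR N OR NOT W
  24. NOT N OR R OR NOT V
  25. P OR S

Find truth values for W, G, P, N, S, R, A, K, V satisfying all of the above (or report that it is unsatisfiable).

Unit clause (W) forces W = True.
Unit clause (NOT A) forces A = False.
Unit clause (K) forces K = True.
In (R OR NOT W) only R is left, so R = True.
Set G = True.
  then (NOT G OR S) forces S = True.
  then (A OR NOT S OR V) forces V = True.
Set P = True.
Set N = True.
All clauses satisfied.

W = True, G = True, P = True, N = True, S = True, R = True, A = False, K = True, V = True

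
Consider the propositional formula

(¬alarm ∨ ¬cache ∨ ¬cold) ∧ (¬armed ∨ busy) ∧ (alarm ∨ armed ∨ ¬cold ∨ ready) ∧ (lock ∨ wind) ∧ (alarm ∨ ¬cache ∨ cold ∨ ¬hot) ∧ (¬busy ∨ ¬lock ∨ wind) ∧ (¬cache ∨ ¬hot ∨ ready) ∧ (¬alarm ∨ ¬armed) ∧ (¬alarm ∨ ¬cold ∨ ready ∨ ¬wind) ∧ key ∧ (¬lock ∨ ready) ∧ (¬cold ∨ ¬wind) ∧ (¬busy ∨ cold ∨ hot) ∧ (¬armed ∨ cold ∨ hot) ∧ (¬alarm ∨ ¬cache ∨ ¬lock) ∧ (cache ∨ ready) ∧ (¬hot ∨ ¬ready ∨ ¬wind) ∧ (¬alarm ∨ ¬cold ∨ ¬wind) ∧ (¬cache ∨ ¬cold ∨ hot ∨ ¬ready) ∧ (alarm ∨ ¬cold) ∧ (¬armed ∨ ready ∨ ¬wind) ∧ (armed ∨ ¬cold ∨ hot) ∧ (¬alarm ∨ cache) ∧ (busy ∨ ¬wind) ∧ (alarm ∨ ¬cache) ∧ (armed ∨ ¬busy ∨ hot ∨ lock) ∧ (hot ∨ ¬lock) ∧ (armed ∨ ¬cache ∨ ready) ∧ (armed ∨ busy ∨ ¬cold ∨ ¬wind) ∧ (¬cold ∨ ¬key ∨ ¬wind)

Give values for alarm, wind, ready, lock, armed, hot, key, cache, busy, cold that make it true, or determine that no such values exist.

Unit clause (key) forces key = True.
Set alarm = False.
  then (alarm ∨ ¬cold) forces cold = False.
  then (alarm ∨ ¬cache) forces cache = False.
  then (cache ∨ ready) forces ready = True.
Try wind = True:
  (¬hot ∨ ¬ready ∨ ¬wind) forces hot = False.
  (¬busy ∨ cold ∨ hot) forces busy = False.
  clause (busy ∨ ¬wind) is falsified — backtrack.
So wind = False.
  then (lock ∨ wind) forces lock = True.
  then (¬busy ∨ ¬lock ∨ wind) forces busy = False.
  then (hot ∨ ¬lock) forces hot = True.
  then (¬armed ∨ busy) forces armed = False.
All clauses satisfied.

alarm = False, wind = False, ready = True, lock = True, armed = False, hot = True, key = True, cache = False, busy = False, cold = False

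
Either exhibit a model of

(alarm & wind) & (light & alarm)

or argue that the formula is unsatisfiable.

wind: True, light: True, alarm: True

  alarm & wind = True
  light & alarm = True
Both conjuncts True, so the formula holds.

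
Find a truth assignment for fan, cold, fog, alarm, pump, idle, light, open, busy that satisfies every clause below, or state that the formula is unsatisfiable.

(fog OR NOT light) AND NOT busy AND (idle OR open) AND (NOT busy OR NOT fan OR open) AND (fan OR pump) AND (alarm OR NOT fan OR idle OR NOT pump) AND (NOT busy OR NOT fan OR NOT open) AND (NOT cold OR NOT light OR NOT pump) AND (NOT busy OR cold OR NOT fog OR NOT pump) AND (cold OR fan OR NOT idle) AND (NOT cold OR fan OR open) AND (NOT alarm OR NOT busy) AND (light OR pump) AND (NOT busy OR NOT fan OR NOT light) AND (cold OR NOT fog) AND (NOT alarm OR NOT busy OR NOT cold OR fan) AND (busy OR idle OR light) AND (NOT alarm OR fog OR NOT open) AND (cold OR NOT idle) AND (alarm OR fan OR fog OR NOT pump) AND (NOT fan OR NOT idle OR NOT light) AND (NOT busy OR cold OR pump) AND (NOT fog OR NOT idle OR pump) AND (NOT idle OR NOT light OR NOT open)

Unit clause (NOT busy) forces busy = False.
Set fan = True.
Try cold = False:
  (cold OR NOT fog) forces fog = False.
  (fog OR NOT light) forces light = False.
  (light OR pump) forces pump = True.
  (busy OR idle OR light) forces idle = True.
  clause (cold OR NOT idle) is falsified — backtrack.
So cold = True.
Set fog = False.
  then (fog OR NOT light) forces light = False.
  then (light OR pump) forces pump = True.
  then (busy OR idle OR light) forces idle = True.
Set alarm = False.
Set open = False.
All clauses satisfied.

fan = True, cold = True, fog = False, alarm = False, pump = True, idle = True, light = False, open = False, busy = False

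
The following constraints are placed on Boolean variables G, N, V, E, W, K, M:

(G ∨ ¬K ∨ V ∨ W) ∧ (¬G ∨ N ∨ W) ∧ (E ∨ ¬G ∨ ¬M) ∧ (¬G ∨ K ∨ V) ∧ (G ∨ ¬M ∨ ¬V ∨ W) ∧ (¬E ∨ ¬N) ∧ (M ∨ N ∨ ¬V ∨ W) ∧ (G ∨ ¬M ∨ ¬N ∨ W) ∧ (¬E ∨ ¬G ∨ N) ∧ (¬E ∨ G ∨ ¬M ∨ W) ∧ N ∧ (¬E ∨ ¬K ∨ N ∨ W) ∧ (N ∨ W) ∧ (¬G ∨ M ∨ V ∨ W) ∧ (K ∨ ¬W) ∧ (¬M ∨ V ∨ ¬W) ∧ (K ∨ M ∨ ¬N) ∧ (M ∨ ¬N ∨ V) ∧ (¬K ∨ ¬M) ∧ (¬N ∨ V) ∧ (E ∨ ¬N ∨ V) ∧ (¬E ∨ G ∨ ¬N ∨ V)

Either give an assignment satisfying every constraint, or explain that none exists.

Unit clause (N) forces N = True.
In (¬N ∨ V) only V is left, so V = True.
In (¬E ∨ ¬N) only ¬E is left, so E = False.
Set G = True.
  then (E ∨ ¬G ∨ ¬M) forces M = False.
  then (K ∨ M ∨ ¬N) forces K = True.
Set W = True.
All clauses satisfied.

G = True; N = True; V = True; E = False; W = True; K = True; M = False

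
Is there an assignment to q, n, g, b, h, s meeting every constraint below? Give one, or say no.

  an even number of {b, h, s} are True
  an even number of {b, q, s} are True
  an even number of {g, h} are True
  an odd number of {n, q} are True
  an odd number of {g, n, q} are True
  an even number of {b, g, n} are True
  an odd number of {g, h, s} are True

q=F; n=T; g=F; b=T; h=F; s=T

{b, h, s}: 2 true → even ✓
{b, q, s}: 2 true → even ✓
{g, h}: 0 true → even ✓
{n, q}: 1 true → odd ✓
{g, n, q}: 1 true → odd ✓
{b, g, n}: 2 true → even ✓
{g, h, s}: 1 true → odd ✓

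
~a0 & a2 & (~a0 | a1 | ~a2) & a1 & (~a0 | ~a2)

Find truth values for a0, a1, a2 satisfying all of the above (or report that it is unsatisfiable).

Unit clause (~a0) forces a0 = False.
Unit clause (a2) forces a2 = True.
Unit clause (a1) forces a1 = True.
All clauses satisfied.

a0 = False, a1 = True, a2 = True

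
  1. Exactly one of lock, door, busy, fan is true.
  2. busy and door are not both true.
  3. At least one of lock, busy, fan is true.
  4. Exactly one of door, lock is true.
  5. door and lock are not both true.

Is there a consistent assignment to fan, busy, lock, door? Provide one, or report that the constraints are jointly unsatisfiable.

fan = False; busy = False; lock = True; door = False

  (1) {lock, door, busy, fan}: 1 true — exactly one ✓
  (2) busy=F, door=F — not both ✓
  (3) {lock, busy, fan}: 1 true — at least one ✓
  (4) {door, lock}: 1 true — exactly one ✓
  (5) door=F, lock=T — not both ✓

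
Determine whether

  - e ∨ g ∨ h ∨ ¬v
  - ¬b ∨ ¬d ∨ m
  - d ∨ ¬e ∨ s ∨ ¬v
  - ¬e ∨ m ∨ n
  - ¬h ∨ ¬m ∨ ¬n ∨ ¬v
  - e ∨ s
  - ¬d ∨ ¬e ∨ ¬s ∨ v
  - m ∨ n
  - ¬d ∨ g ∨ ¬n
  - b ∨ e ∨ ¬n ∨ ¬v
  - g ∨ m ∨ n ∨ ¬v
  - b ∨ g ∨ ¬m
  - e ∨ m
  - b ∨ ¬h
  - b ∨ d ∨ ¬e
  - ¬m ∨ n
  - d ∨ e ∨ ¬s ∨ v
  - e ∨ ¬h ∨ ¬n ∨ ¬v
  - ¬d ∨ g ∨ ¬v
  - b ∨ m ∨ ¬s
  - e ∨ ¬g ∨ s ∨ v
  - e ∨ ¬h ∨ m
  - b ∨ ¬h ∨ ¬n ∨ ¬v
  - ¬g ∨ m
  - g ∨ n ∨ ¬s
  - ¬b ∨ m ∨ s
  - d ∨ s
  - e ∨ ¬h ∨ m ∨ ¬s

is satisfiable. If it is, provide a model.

e: False, s: True, h: True, d: True, m: True, g: True, v: False, b: True, n: True

Set e = False.
  then (e ∨ s) forces s = True.
  then (e ∨ m) forces m = True.
  then (¬m ∨ n) forces n = True.
Set h = True.
  then (¬h ∨ ¬m ∨ ¬n ∨ ¬v) forces v = False.
  then (b ∨ ¬h) forces b = True.
  then (d ∨ e ∨ ¬s ∨ v) forces d = True.
  then (¬d ∨ g ∨ ¬n) forces g = True.
All clauses satisfied.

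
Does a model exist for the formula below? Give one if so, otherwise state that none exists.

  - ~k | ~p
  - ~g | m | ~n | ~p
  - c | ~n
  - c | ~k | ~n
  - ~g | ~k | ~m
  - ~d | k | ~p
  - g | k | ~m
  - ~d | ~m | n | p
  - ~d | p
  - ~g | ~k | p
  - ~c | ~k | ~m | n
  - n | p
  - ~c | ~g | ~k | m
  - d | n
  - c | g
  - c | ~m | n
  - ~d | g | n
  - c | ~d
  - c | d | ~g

Set p = False.
  then (~d | p) forces d = False.
  then (n | p) forces n = True.
  then (c | ~n) forces c = True.
Set g = False.
Set k = False.
  then (g | k | ~m) forces m = False.
All clauses satisfied.

p: False, g: False, d: False, k: False, m: False, n: True, c: True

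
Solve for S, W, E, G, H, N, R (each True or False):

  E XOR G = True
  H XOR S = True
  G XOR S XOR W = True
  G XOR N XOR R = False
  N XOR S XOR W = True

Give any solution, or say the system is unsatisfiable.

S = False, W = False, E = False, G = True, H = True, N = True, R = False

E XOR G = F XOR T = True ✓
H XOR S = T XOR F = True ✓
G XOR S XOR W = T XOR F XOR F = True ✓
G XOR N XOR R = T XOR T XOR F = False ✓
N XOR S XOR W = T XOR F XOR F = True ✓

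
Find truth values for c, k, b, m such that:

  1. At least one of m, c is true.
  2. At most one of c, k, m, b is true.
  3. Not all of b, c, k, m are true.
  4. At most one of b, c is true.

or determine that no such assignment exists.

c = False; k = False; b = False; m = True

  (1) {m, c}: 1 true — at least one ✓
  (2) {c, k, m, b}: 1 true — at most one ✓
  (3) {b, c, k, m}: 1/4 true — not all ✓
  (4) {b, c}: 0 true — at most one ✓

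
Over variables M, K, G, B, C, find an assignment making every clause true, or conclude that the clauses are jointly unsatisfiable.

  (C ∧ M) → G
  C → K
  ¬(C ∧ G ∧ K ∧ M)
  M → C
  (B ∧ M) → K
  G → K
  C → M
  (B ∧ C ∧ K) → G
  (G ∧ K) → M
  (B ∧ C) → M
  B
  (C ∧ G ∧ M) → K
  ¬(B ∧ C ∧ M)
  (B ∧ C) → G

Unit clause (B) forces B = True.
Try M = True:
  (¬B ∨ ¬C ∨ ¬M) forces C = False.
  clause (C ∨ ¬M) is falsified — backtrack.
So M = False.
  then (¬B ∨ ¬C ∨ M) forces C = False.
Set K = True.
  then (¬G ∨ ¬K ∨ M) forces G = False.
All clauses satisfied.

M=F, K=T, G=F, B=T, C=F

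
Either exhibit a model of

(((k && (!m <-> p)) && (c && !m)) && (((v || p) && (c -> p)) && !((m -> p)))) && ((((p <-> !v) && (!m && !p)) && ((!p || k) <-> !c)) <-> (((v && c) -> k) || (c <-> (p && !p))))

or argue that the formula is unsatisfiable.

The formula is unsatisfiable.

Case m = True: the conjunct !m is False.
Case m = False: the conjunct !((m -> p)) becomes !((False -> p)) = False.
Both cases fail — unsatisfiable.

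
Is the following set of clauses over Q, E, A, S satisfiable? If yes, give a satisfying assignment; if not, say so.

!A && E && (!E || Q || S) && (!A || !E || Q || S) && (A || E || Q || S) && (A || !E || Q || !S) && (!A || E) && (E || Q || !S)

Q=T; E=T; A=F; S=F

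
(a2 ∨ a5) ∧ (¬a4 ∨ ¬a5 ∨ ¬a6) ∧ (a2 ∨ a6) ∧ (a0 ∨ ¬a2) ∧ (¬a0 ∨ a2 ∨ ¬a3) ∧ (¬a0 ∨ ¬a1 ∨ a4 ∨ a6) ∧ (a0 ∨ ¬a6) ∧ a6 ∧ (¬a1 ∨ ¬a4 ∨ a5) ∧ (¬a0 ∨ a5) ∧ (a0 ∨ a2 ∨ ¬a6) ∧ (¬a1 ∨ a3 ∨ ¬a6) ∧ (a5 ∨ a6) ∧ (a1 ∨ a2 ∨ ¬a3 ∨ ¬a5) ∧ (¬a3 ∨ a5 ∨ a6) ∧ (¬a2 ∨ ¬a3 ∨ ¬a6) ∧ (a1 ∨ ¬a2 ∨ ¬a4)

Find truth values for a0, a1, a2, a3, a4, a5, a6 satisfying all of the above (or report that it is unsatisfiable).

a0 = True, a1 = False, a2 = False, a3 = False, a4 = False, a5 = True, a6 = True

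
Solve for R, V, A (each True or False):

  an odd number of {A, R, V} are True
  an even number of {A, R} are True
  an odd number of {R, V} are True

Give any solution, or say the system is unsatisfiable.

R = False, V = True, A = False

{A, R, V}: 1 true → odd ✓
{A, R}: 0 true → even ✓
{R, V}: 1 true → odd ✓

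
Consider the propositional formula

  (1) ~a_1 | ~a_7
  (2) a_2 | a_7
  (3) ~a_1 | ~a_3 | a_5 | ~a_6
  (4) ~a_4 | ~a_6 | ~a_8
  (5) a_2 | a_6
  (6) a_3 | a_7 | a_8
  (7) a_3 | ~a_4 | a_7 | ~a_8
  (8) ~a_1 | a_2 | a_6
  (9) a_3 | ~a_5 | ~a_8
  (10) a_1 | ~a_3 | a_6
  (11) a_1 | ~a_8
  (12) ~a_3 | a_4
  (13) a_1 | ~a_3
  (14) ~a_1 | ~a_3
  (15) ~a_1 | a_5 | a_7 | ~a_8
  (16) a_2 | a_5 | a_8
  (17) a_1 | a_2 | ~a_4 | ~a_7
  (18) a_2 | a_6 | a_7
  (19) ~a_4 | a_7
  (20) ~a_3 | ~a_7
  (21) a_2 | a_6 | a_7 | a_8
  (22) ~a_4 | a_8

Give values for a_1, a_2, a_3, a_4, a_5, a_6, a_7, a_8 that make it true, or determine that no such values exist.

Set a_1 = False.
  then (a_1 | ~a_8) forces a_8 = False.
  then (a_1 | ~a_3) forces a_3 = False.
  then (~a_4 | a_8) forces a_4 = False.
  then (a_3 | a_7 | a_8) forces a_7 = True.
Set a_2 = True.
Set a_5 = True.
Set a_6 = True.
All clauses satisfied.

a_1: False; a_2: True; a_3: False; a_4: False; a_5: True; a_6: True; a_7: True; a_8: False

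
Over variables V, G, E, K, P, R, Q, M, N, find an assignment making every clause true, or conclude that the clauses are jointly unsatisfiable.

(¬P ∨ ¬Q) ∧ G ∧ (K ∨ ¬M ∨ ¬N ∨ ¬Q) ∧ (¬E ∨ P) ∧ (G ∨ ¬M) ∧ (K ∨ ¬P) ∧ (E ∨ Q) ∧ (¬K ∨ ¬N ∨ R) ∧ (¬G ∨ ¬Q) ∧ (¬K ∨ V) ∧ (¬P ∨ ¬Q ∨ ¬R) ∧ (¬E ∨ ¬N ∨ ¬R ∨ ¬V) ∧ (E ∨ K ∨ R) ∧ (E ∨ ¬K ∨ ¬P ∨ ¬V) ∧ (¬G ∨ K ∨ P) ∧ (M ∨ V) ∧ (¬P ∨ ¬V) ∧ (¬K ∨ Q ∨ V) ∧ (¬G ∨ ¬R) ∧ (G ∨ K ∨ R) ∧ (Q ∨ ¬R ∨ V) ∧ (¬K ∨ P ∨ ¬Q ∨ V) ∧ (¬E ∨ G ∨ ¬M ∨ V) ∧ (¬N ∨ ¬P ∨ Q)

Unsatisfiable — no assignment works.

Case G = True:
  (¬G ∨ ¬Q) forces Q = False.
  (E ∨ Q) forces E = True.
  (¬E ∨ P) forces P = True.
  (K ∨ ¬P) forces K = True.
  (¬K ∨ V) forces V = True.
  Clause (¬P ∨ ¬V) is falsified — contradiction.
Case G = False:
  Clause (G) is falsified — contradiction.
Both cases fail, so the formula is unsatisfiable.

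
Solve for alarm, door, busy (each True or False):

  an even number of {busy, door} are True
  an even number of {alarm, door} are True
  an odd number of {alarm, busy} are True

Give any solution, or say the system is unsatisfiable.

The formula is unsatisfiable.

Adding constraints 1, 2, 3 mod 2: every variable appears an even number of times on the left, so the left side is 0.
But the right sides sum to 1 (mod 2). 0 ≠ 1 — the system is inconsistent.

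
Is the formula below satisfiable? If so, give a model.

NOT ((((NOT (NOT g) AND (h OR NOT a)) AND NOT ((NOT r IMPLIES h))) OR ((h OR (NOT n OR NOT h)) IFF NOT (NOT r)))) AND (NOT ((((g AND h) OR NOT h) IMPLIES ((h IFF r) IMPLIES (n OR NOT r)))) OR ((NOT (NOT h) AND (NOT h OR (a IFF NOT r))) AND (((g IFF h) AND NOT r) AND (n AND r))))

Case r = True: the formula simplifies to NOT ((h OR (NOT n OR NOT h))) AND NOT ((((g AND h) OR NOT h) IMPLIES (h IMPLIES n))).
  h = True: the conjunct NOT ((h OR (NOT n OR NOT h))) becomes NOT ((True OR NOT n)) = False.
  h = False: the conjunct NOT ((h OR (NOT n OR NOT h))) becomes NOT ((False OR True)) = False.
Case r = False: the conjunct NOT ((((g AND h) OR NOT h) IMPLIES ((h IFF r) IMPLIES (n OR NOT r)))) OR ((NOT (NOT h) AND (NOT h OR (a IFF NOT r))) AND (((g IFF h) AND NOT r) AND (n AND r))) becomes NOT True OR ((NOT (NOT h) AND (NOT h OR a)) AND False) = False.
Both cases fail — unsatisfiable.

The formula is unsatisfiable.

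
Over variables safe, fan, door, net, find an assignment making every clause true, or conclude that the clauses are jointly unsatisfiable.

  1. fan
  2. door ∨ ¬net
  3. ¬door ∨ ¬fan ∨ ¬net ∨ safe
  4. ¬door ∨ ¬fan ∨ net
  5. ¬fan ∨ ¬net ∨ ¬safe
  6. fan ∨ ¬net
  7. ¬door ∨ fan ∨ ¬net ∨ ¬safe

Unit clause (fan) forces fan = True.
Set safe = False.
Try door = True:
  (¬door ∨ ¬fan ∨ ¬net ∨ safe) forces net = False.
  clause (¬door ∨ ¬fan ∨ net) is falsified — backtrack.
So door = False.
  then (door ∨ ¬net) forces net = False.
Check each clause:
  (fan): fan holds.
  (door ∨ ¬net): ¬net holds.
  (¬door ∨ ¬fan ∨ ¬net ∨ safe): ¬door holds.
  (¬door ∨ ¬fan ∨ net): ¬door holds.
  (¬fan ∨ ¬net ∨ ¬safe): ¬net holds.
  (fan ∨ ¬net): fan holds.
  (¬door ∨ fan ∨ ¬net ∨ ¬safe): ¬door holds.
All clauses satisfied.

safe = False, fan = True, door = False, net = False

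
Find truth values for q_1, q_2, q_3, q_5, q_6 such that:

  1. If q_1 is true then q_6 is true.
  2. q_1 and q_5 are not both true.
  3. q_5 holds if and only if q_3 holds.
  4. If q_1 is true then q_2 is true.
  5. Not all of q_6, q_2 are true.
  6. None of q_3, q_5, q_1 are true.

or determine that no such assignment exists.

q_1 = False; q_2 = True; q_3 = False; q_5 = False; q_6 = False

  (1) q_1=F ⇒ q_6: vacuous ✓
  (2) q_1=F, q_5=F — not both ✓
  (3) q_5=F, q_3=F — same ✓
  (4) q_1=F ⇒ q_2: vacuous ✓
  (5) {q_6, q_2}: 1/2 true — not all ✓
  (6) {q_3, q_5, q_1}: 0 true — none ✓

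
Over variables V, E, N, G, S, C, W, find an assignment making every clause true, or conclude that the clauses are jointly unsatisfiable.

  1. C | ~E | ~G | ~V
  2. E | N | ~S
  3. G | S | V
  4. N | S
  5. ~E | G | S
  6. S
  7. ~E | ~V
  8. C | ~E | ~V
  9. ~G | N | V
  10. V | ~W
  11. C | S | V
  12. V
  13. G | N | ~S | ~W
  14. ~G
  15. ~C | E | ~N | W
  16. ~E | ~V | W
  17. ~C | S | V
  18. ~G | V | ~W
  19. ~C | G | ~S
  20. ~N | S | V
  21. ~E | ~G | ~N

V: True, E: False, N: True, G: False, S: True, C: False, W: True

Unit clause (S) forces S = True.
Unit clause (V) forces V = True.
Unit clause (~G) forces G = False.
In (~C | G | ~S) only ~C is left, so C = False.
In (~E | ~V) only ~E is left, so E = False.
In (E | N | ~S) only N is left, so N = True.
Set W = True.
All clauses satisfied.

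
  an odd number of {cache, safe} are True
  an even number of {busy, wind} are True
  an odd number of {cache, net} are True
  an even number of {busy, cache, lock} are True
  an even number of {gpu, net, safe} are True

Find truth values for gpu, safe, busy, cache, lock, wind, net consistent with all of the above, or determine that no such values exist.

gpu: False; safe: True; busy: False; cache: False; lock: False; wind: False; net: True

{cache, safe}: 1 true → odd ✓
{busy, wind}: 0 true → even ✓
{cache, net}: 1 true → odd ✓
{busy, cache, lock}: 0 true → even ✓
{gpu, net, safe}: 2 true → even ✓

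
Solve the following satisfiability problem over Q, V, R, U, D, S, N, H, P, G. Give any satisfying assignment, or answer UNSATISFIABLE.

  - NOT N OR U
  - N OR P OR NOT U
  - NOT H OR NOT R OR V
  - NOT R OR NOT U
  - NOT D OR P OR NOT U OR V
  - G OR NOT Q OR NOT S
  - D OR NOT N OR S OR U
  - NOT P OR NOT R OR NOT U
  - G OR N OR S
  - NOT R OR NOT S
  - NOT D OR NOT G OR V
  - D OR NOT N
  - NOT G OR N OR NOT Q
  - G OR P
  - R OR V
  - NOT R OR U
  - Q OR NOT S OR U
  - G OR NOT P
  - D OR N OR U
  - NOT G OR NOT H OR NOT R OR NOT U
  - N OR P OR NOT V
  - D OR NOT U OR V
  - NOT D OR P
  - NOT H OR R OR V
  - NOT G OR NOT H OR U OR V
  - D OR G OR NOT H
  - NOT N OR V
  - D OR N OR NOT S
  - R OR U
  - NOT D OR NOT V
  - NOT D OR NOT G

Q = False; V = True; R = False; U = True; D = False; S = False; N = False; H = False; P = True; G = True

Set Q = False.
Try V = False:
  (R OR V) forces R = True.
  (NOT H OR NOT R OR V) forces H = False.
  (NOT R OR NOT U) forces U = False.
  clause (NOT R OR U) is falsified — backtrack.
So V = True.
  then (NOT D OR NOT V) forces D = False.
  then (D OR NOT N) forces N = False.
  then (D OR N OR U) forces U = True.
  then (N OR P OR NOT V) forces P = True.
  then (D OR N OR NOT S) forces S = False.
  then (NOT R OR NOT U) forces R = False.
  then (G OR N OR S) forces G = True.
Set H = False.
All clauses satisfied.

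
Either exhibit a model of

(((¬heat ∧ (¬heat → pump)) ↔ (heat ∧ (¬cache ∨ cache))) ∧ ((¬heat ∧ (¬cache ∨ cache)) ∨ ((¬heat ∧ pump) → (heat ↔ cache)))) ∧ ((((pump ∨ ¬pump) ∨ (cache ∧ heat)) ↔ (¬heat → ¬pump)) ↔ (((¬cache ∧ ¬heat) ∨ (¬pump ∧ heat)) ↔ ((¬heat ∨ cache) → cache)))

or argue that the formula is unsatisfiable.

The formula is unsatisfiable.

Case heat = True: the formula simplifies to ¬((¬cache ∨ cache)) ∧ (((pump ∨ ¬pump) ∨ cache) ↔ (¬pump ↔ (cache → cache))).
  cache = True: the conjunct ¬((¬cache ∨ cache)) becomes ¬((False ∨ True)) = False.
  cache = False: the conjunct ¬((¬cache ∨ cache)) becomes ¬((True ∨ False)) = False.
Case heat = False: the formula simplifies to (¬pump ∧ ((¬cache ∨ cache) ∨ (pump → ¬cache))) ∧ (((pump ∨ ¬pump) ↔ ¬pump) ↔ (¬cache ↔ cache)).
  pump = True: the conjunct ¬pump is False.
  pump = False: simplifies to ¬cache ↔ cache.
    cache = True: this becomes ¬True ↔ True = False.
    cache = False: this becomes ¬False ↔ False = False.
Both cases fail — unsatisfiable.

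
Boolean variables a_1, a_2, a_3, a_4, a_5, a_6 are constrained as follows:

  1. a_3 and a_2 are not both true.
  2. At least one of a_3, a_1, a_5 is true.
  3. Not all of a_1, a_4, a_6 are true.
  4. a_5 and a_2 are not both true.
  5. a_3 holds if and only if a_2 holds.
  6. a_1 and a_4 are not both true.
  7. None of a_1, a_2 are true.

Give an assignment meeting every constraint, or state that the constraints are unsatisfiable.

a_1 = False, a_2 = False, a_3 = False, a_4 = False, a_5 = True, a_6 = False

  (1) a_3=F, a_2=F — not both ✓
  (2) {a_3, a_1, a_5}: 1 true — at least one ✓
  (3) {a_1, a_4, a_6}: 0/3 true — not all ✓
  (4) a_5=T, a_2=F — not both ✓
  (5) a_3=F, a_2=F — same ✓
  (6) a_1=F, a_4=F — not both ✓
  (7) {a_1, a_2}: 0 true — none ✓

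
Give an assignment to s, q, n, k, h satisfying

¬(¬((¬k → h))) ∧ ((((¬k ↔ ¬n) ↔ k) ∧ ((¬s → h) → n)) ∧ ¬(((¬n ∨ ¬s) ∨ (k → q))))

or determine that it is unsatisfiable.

s = True, q = False, n = True, k = True, h = True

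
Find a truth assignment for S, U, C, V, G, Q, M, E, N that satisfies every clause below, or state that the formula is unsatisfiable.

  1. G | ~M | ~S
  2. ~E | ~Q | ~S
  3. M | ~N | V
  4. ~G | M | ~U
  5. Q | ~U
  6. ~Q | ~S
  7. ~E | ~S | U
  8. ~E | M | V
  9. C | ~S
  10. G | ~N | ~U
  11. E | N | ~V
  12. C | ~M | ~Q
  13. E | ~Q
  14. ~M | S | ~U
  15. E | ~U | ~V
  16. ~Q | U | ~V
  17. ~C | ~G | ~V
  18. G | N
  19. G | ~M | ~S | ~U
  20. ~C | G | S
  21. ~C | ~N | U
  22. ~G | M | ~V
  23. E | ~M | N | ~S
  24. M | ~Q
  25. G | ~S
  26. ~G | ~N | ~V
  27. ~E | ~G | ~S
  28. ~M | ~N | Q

S=F; U=F; C=F; V=F; G=T; Q=F; M=T; E=F; N=F

Set S = False.
Try U = True:
  (Q | ~U) forces Q = True.
  (E | ~Q) forces E = True.
  (~M | S | ~U) forces M = False.
  clause (M | ~Q) is falsified — backtrack.
So U = False.
Set C = False.
Set V = False.
Try G = False:
  (G | N) forces N = True.
  (M | ~N | V) forces M = True.
  (C | ~M | ~Q) forces Q = False.
  clause (~M | ~N | Q) is falsified — backtrack.
So G = True.
Try Q = True:
  (C | ~M | ~Q) forces M = False.
  clause (M | ~Q) is falsified — backtrack.
So Q = False.
Set M = True.
  then (~M | ~N | Q) forces N = False.
Set E = False.
All clauses satisfied.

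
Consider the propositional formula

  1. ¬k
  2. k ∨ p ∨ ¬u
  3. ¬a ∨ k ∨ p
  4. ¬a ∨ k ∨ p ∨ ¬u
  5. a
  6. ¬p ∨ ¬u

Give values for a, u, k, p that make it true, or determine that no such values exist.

Unit clause (¬k) forces k = False.
Unit clause (a) forces a = True.
In (¬a ∨ k ∨ p) only p is left, so p = True.
In (¬p ∨ ¬u) only ¬u is left, so u = False.
Check each clause:
  (¬k): ¬k holds.
  (k ∨ p ∨ ¬u): p holds.
  (¬a ∨ k ∨ p): p holds.
  (¬a ∨ k ∨ p ∨ ¬u): p holds.
  (a): a holds.
  (¬p ∨ ¬u): ¬u holds.
All clauses satisfied.

a = True, u = False, k = False, p = True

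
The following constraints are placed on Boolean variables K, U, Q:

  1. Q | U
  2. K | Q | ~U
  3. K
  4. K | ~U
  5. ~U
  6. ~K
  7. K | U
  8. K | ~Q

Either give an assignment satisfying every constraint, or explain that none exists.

No satisfying assignment exists.

Case K = True:
  Clause (~K) is falsified — contradiction.
Case K = False:
  Clause (K) is falsified — contradiction.
Both cases fail, so the formula is unsatisfiable.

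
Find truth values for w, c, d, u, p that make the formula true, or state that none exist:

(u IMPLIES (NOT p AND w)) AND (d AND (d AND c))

w=F; c=T; d=T; u=F; p=F

  u IMPLIES (NOT p AND w) = True
    NOT p AND w = False
      NOT p = True
  d AND (d AND c) = True
    d AND c = True
Both conjuncts True, so the formula holds.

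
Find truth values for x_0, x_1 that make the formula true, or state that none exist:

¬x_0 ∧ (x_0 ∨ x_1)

x_0: False, x_1: True

  ¬x_0 = True
  x_0 ∨ x_1 = True
Both conjuncts True, so the formula holds.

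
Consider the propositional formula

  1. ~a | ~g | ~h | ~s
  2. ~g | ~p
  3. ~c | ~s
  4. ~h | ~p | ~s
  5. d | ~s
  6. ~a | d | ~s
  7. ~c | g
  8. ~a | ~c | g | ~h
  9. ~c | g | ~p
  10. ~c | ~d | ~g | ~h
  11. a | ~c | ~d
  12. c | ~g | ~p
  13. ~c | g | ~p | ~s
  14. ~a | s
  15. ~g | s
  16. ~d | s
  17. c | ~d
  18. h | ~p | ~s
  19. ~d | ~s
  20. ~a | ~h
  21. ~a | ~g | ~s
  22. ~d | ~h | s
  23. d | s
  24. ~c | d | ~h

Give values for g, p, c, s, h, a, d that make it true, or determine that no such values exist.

The formula is unsatisfiable.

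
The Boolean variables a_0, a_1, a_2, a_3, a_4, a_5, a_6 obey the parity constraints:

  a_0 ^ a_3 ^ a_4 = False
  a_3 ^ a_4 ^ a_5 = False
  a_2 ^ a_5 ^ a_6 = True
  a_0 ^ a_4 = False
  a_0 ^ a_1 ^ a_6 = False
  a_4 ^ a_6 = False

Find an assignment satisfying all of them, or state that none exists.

a_0=T, a_1=F, a_2=T, a_3=F, a_4=T, a_5=T, a_6=T

a_0 ^ a_3 ^ a_4 = T ^ F ^ T = False ✓
a_3 ^ a_4 ^ a_5 = F ^ T ^ T = False ✓
a_2 ^ a_5 ^ a_6 = T ^ T ^ T = True ✓
a_0 ^ a_4 = T ^ T = False ✓
a_0 ^ a_1 ^ a_6 = T ^ F ^ T = False ✓
a_4 ^ a_6 = T ^ T = False ✓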